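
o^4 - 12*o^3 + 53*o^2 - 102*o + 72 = (o - 4)*(o - 3)^2*(o - 2)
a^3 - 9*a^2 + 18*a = a*(a - 6)*(a - 3)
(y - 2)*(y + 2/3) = y^2 - 4*y/3 - 4/3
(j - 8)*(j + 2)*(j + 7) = j^3 + j^2 - 58*j - 112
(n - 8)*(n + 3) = n^2 - 5*n - 24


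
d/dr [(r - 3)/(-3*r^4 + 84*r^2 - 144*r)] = (-r*(r^3 - 28*r + 48) + 4*(r - 3)*(r^3 - 14*r + 12))/(3*r^2*(r^3 - 28*r + 48)^2)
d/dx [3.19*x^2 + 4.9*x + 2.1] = 6.38*x + 4.9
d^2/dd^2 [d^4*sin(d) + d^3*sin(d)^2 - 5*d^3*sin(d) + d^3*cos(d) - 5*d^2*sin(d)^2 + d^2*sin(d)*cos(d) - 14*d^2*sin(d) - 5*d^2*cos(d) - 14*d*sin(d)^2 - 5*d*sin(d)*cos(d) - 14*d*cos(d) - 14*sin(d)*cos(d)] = -d^4*sin(d) + 5*d^3*sin(d) + 7*d^3*cos(d) + 2*d^3*cos(2*d) + 20*d^2*sin(d) + 4*d^2*sin(2*d) - 25*d^2*cos(d) - 10*d^2*cos(2*d) - 10*d*sin(d) - 10*d*sin(2*d) - 36*d*cos(d) - 27*d*cos(2*d) + 3*d + sin(2*d) - 10*cos(d) - 5*cos(2*d) - 5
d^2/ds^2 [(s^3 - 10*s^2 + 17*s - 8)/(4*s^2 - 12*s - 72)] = (7*s^3 - 201*s^2 + 981*s - 2187)/(s^6 - 9*s^5 - 27*s^4 + 297*s^3 + 486*s^2 - 2916*s - 5832)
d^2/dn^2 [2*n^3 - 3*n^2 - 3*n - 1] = 12*n - 6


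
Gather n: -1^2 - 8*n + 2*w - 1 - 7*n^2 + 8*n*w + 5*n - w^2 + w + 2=-7*n^2 + n*(8*w - 3) - w^2 + 3*w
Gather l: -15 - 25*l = -25*l - 15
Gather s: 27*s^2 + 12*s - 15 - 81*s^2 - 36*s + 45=-54*s^2 - 24*s + 30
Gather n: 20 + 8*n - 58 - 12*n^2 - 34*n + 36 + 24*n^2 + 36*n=12*n^2 + 10*n - 2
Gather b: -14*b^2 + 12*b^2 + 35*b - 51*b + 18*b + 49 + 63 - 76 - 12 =-2*b^2 + 2*b + 24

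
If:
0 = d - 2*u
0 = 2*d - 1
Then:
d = 1/2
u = 1/4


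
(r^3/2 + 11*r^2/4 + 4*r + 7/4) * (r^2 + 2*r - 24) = r^5/2 + 15*r^4/4 - 5*r^3/2 - 225*r^2/4 - 185*r/2 - 42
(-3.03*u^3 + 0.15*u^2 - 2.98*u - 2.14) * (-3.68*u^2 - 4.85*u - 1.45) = 11.1504*u^5 + 14.1435*u^4 + 14.6324*u^3 + 22.1107*u^2 + 14.7*u + 3.103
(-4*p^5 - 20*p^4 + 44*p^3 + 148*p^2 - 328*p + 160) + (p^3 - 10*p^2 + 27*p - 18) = -4*p^5 - 20*p^4 + 45*p^3 + 138*p^2 - 301*p + 142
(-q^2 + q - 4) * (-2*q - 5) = 2*q^3 + 3*q^2 + 3*q + 20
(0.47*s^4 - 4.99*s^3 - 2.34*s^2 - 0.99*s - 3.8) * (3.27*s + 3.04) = 1.5369*s^5 - 14.8885*s^4 - 22.8214*s^3 - 10.3509*s^2 - 15.4356*s - 11.552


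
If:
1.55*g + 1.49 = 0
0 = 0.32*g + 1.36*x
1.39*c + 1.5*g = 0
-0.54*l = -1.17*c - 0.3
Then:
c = 1.04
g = -0.96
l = 2.80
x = 0.23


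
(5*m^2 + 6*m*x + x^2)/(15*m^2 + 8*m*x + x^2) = (m + x)/(3*m + x)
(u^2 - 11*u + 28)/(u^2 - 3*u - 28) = (u - 4)/(u + 4)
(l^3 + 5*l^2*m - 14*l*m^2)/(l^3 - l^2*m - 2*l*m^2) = (l + 7*m)/(l + m)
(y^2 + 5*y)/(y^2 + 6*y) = (y + 5)/(y + 6)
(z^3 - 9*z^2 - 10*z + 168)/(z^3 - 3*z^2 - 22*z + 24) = (z - 7)/(z - 1)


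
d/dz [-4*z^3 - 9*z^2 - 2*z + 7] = -12*z^2 - 18*z - 2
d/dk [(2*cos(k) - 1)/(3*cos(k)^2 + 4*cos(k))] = 2*(-2*sin(k)^3/cos(k)^2 + sin(k) - 3*tan(k))/(3*cos(k) + 4)^2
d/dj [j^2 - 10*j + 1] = 2*j - 10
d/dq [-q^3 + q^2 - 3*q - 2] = -3*q^2 + 2*q - 3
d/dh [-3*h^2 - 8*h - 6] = -6*h - 8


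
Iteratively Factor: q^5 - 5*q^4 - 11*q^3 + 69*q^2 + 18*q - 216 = (q - 3)*(q^4 - 2*q^3 - 17*q^2 + 18*q + 72) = (q - 3)*(q + 3)*(q^3 - 5*q^2 - 2*q + 24) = (q - 3)*(q + 2)*(q + 3)*(q^2 - 7*q + 12) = (q - 3)^2*(q + 2)*(q + 3)*(q - 4)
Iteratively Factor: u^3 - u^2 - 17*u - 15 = (u - 5)*(u^2 + 4*u + 3) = (u - 5)*(u + 3)*(u + 1)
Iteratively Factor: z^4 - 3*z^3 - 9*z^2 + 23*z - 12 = (z - 1)*(z^3 - 2*z^2 - 11*z + 12) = (z - 4)*(z - 1)*(z^2 + 2*z - 3) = (z - 4)*(z - 1)*(z + 3)*(z - 1)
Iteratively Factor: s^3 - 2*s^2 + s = (s - 1)*(s^2 - s) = (s - 1)^2*(s)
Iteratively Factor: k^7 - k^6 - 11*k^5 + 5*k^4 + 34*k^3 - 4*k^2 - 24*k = (k + 2)*(k^6 - 3*k^5 - 5*k^4 + 15*k^3 + 4*k^2 - 12*k) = (k - 3)*(k + 2)*(k^5 - 5*k^3 + 4*k) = (k - 3)*(k - 2)*(k + 2)*(k^4 + 2*k^3 - k^2 - 2*k) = (k - 3)*(k - 2)*(k - 1)*(k + 2)*(k^3 + 3*k^2 + 2*k) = k*(k - 3)*(k - 2)*(k - 1)*(k + 2)*(k^2 + 3*k + 2) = k*(k - 3)*(k - 2)*(k - 1)*(k + 1)*(k + 2)*(k + 2)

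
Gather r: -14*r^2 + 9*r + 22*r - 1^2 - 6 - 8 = -14*r^2 + 31*r - 15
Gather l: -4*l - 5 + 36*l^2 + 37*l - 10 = 36*l^2 + 33*l - 15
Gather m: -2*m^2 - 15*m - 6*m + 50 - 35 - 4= -2*m^2 - 21*m + 11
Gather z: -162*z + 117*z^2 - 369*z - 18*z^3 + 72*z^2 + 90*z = -18*z^3 + 189*z^2 - 441*z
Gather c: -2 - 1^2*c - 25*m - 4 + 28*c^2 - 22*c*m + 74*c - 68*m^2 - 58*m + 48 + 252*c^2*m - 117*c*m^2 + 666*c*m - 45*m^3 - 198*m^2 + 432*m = c^2*(252*m + 28) + c*(-117*m^2 + 644*m + 73) - 45*m^3 - 266*m^2 + 349*m + 42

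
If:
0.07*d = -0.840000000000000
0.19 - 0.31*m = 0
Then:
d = -12.00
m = 0.61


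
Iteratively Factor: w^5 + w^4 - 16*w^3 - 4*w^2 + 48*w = (w)*(w^4 + w^3 - 16*w^2 - 4*w + 48) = w*(w - 3)*(w^3 + 4*w^2 - 4*w - 16) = w*(w - 3)*(w + 2)*(w^2 + 2*w - 8) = w*(w - 3)*(w - 2)*(w + 2)*(w + 4)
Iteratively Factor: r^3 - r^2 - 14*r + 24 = (r + 4)*(r^2 - 5*r + 6) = (r - 2)*(r + 4)*(r - 3)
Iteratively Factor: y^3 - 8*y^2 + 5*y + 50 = (y - 5)*(y^2 - 3*y - 10) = (y - 5)*(y + 2)*(y - 5)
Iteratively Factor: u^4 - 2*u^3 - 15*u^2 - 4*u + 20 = (u + 2)*(u^3 - 4*u^2 - 7*u + 10) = (u - 1)*(u + 2)*(u^2 - 3*u - 10) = (u - 1)*(u + 2)^2*(u - 5)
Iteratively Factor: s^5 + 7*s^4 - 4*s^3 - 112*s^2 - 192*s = (s)*(s^4 + 7*s^3 - 4*s^2 - 112*s - 192) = s*(s + 3)*(s^3 + 4*s^2 - 16*s - 64) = s*(s + 3)*(s + 4)*(s^2 - 16) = s*(s - 4)*(s + 3)*(s + 4)*(s + 4)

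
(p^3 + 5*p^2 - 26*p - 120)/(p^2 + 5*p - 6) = (p^2 - p - 20)/(p - 1)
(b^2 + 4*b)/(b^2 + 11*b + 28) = b/(b + 7)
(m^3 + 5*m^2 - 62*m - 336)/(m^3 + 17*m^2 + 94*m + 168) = (m - 8)/(m + 4)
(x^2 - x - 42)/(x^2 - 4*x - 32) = (-x^2 + x + 42)/(-x^2 + 4*x + 32)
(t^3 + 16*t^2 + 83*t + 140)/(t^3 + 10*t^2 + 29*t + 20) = (t + 7)/(t + 1)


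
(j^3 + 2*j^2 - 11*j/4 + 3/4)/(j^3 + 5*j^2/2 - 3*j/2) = (j - 1/2)/j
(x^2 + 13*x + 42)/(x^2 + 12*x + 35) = (x + 6)/(x + 5)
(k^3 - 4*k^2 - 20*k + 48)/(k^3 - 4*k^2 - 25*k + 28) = (k^2 - 8*k + 12)/(k^2 - 8*k + 7)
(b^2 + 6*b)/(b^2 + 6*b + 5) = b*(b + 6)/(b^2 + 6*b + 5)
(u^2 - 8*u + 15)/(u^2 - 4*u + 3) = (u - 5)/(u - 1)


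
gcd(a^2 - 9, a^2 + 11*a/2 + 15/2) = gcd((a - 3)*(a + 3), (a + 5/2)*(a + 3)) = a + 3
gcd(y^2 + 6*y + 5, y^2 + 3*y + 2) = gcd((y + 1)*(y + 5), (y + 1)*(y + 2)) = y + 1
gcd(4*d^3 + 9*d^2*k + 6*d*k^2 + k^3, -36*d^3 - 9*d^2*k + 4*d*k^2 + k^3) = 4*d + k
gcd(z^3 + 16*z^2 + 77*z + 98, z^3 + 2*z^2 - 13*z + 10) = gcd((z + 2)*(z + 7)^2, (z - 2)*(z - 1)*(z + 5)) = 1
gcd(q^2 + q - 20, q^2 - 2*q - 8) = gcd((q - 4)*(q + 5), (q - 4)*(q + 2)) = q - 4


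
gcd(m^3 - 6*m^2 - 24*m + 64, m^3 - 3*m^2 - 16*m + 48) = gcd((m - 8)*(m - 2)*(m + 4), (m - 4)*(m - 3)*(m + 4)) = m + 4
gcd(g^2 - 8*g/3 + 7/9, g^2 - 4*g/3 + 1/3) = g - 1/3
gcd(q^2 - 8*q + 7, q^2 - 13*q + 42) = q - 7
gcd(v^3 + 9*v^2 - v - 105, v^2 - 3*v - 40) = v + 5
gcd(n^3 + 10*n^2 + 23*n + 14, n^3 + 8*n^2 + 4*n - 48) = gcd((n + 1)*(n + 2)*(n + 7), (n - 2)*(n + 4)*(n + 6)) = 1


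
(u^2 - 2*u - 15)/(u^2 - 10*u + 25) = (u + 3)/(u - 5)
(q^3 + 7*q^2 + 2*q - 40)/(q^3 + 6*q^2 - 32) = (q + 5)/(q + 4)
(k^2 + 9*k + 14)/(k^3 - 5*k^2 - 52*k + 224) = (k + 2)/(k^2 - 12*k + 32)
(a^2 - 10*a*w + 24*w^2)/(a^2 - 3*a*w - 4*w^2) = (a - 6*w)/(a + w)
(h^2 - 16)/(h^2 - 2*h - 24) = (h - 4)/(h - 6)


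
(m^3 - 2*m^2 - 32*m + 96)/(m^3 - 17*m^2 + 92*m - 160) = (m^2 + 2*m - 24)/(m^2 - 13*m + 40)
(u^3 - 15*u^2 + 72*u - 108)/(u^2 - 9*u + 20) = (u^3 - 15*u^2 + 72*u - 108)/(u^2 - 9*u + 20)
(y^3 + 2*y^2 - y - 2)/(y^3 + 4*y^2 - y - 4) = (y + 2)/(y + 4)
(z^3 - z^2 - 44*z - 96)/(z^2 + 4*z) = z - 5 - 24/z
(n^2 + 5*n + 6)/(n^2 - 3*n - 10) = (n + 3)/(n - 5)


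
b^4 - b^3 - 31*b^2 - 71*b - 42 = (b - 7)*(b + 1)*(b + 2)*(b + 3)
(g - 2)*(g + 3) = g^2 + g - 6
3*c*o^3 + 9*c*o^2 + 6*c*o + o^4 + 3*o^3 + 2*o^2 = o*(3*c + o)*(o + 1)*(o + 2)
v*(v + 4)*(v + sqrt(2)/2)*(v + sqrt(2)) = v^4 + 3*sqrt(2)*v^3/2 + 4*v^3 + v^2 + 6*sqrt(2)*v^2 + 4*v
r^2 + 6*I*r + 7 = (r - I)*(r + 7*I)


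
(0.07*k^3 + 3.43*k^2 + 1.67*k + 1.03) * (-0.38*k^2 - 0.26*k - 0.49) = -0.0266*k^5 - 1.3216*k^4 - 1.5607*k^3 - 2.5063*k^2 - 1.0861*k - 0.5047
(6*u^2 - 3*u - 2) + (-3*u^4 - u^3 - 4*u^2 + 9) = -3*u^4 - u^3 + 2*u^2 - 3*u + 7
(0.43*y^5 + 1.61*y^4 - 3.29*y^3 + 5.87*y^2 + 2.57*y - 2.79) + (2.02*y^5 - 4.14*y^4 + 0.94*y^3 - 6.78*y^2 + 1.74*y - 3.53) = 2.45*y^5 - 2.53*y^4 - 2.35*y^3 - 0.91*y^2 + 4.31*y - 6.32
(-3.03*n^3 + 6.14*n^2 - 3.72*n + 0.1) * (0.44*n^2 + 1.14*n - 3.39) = -1.3332*n^5 - 0.752599999999999*n^4 + 15.6345*n^3 - 25.0114*n^2 + 12.7248*n - 0.339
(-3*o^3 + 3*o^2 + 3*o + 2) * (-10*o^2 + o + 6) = 30*o^5 - 33*o^4 - 45*o^3 + o^2 + 20*o + 12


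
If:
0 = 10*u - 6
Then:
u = 3/5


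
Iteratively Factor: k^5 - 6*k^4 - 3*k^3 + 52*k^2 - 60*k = (k + 3)*(k^4 - 9*k^3 + 24*k^2 - 20*k) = (k - 2)*(k + 3)*(k^3 - 7*k^2 + 10*k) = (k - 5)*(k - 2)*(k + 3)*(k^2 - 2*k) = k*(k - 5)*(k - 2)*(k + 3)*(k - 2)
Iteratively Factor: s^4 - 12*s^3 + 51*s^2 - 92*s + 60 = (s - 3)*(s^3 - 9*s^2 + 24*s - 20) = (s - 3)*(s - 2)*(s^2 - 7*s + 10) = (s - 3)*(s - 2)^2*(s - 5)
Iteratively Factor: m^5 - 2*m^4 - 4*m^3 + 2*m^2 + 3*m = (m)*(m^4 - 2*m^3 - 4*m^2 + 2*m + 3) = m*(m + 1)*(m^3 - 3*m^2 - m + 3) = m*(m + 1)^2*(m^2 - 4*m + 3) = m*(m - 1)*(m + 1)^2*(m - 3)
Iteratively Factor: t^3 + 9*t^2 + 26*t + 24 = (t + 2)*(t^2 + 7*t + 12) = (t + 2)*(t + 3)*(t + 4)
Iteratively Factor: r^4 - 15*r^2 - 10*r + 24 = (r + 3)*(r^3 - 3*r^2 - 6*r + 8) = (r - 4)*(r + 3)*(r^2 + r - 2) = (r - 4)*(r - 1)*(r + 3)*(r + 2)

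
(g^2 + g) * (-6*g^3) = -6*g^5 - 6*g^4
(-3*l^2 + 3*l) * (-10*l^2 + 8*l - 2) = 30*l^4 - 54*l^3 + 30*l^2 - 6*l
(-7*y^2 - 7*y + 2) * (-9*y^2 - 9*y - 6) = 63*y^4 + 126*y^3 + 87*y^2 + 24*y - 12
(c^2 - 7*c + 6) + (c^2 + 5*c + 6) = 2*c^2 - 2*c + 12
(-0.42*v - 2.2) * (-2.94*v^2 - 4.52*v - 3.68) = 1.2348*v^3 + 8.3664*v^2 + 11.4896*v + 8.096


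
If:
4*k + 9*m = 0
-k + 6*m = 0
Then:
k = 0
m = 0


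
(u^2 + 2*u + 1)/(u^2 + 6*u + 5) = (u + 1)/(u + 5)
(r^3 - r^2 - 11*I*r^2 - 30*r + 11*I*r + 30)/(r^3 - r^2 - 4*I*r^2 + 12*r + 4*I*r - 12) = (r - 5*I)/(r + 2*I)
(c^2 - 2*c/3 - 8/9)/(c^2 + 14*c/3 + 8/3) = (c - 4/3)/(c + 4)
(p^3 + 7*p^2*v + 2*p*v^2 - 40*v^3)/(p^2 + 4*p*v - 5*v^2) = (p^2 + 2*p*v - 8*v^2)/(p - v)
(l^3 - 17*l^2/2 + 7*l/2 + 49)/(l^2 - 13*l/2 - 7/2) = (2*l^2 - 3*l - 14)/(2*l + 1)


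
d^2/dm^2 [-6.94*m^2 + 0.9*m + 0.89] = -13.8800000000000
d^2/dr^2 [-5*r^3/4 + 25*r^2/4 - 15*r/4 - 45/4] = 25/2 - 15*r/2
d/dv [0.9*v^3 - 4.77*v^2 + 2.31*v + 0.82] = 2.7*v^2 - 9.54*v + 2.31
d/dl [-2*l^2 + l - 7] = 1 - 4*l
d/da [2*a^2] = 4*a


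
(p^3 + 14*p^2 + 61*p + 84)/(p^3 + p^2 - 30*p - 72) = (p + 7)/(p - 6)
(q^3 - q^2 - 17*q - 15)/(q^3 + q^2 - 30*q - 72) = (q^2 - 4*q - 5)/(q^2 - 2*q - 24)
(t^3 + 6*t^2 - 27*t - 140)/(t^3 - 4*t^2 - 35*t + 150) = (t^2 + 11*t + 28)/(t^2 + t - 30)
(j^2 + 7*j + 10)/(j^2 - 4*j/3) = 3*(j^2 + 7*j + 10)/(j*(3*j - 4))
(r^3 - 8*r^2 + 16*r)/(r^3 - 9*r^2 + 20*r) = (r - 4)/(r - 5)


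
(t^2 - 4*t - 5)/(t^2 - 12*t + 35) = (t + 1)/(t - 7)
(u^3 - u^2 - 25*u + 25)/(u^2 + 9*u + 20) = (u^2 - 6*u + 5)/(u + 4)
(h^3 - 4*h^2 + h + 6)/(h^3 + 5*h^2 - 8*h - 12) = (h - 3)/(h + 6)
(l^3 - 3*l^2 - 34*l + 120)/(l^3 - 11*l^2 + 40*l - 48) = (l^2 + l - 30)/(l^2 - 7*l + 12)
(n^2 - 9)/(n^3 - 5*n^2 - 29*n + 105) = (n + 3)/(n^2 - 2*n - 35)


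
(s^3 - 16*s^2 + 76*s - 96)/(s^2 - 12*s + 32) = (s^2 - 8*s + 12)/(s - 4)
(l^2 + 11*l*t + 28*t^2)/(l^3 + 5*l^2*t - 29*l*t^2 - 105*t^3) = (-l - 4*t)/(-l^2 + 2*l*t + 15*t^2)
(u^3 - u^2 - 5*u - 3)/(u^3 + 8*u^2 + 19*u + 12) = (u^2 - 2*u - 3)/(u^2 + 7*u + 12)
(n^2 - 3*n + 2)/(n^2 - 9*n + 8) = (n - 2)/(n - 8)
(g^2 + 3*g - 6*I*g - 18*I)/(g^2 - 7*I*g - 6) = (g + 3)/(g - I)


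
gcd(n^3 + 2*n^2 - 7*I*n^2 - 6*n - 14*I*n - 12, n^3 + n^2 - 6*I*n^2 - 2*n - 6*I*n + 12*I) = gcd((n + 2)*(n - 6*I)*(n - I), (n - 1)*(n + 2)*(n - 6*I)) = n^2 + n*(2 - 6*I) - 12*I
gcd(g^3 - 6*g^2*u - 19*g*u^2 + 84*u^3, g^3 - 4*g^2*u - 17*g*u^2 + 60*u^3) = -g^2 - g*u + 12*u^2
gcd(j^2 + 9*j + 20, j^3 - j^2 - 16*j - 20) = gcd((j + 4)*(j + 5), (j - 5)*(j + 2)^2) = 1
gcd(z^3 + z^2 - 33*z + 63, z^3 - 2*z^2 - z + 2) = 1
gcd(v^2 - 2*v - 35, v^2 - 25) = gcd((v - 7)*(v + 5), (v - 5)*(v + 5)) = v + 5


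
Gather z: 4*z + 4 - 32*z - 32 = -28*z - 28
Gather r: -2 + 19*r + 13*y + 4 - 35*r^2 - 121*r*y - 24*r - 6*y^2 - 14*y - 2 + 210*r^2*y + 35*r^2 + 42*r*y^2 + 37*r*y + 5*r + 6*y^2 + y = 210*r^2*y + r*(42*y^2 - 84*y)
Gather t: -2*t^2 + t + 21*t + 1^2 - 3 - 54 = -2*t^2 + 22*t - 56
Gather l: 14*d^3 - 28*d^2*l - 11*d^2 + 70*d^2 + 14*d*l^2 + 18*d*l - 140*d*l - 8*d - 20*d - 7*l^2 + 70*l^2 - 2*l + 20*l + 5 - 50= 14*d^3 + 59*d^2 - 28*d + l^2*(14*d + 63) + l*(-28*d^2 - 122*d + 18) - 45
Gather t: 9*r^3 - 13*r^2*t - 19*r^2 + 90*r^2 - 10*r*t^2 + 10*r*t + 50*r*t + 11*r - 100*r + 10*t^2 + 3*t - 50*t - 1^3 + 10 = 9*r^3 + 71*r^2 - 89*r + t^2*(10 - 10*r) + t*(-13*r^2 + 60*r - 47) + 9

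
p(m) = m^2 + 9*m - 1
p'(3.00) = 15.00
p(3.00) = 35.00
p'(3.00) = 15.00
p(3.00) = 35.00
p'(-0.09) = 8.82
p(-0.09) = -1.80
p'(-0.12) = 8.76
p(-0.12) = -2.07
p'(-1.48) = 6.04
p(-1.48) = -12.13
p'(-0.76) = 7.48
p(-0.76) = -7.26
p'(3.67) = 16.34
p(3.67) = 45.50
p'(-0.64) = 7.72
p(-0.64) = -6.35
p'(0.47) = 9.94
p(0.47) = 3.45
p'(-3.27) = 2.46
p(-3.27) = -19.74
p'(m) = 2*m + 9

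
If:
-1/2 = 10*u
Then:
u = -1/20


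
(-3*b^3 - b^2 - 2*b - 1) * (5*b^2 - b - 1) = -15*b^5 - 2*b^4 - 6*b^3 - 2*b^2 + 3*b + 1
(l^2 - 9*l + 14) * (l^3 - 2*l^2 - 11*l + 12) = l^5 - 11*l^4 + 21*l^3 + 83*l^2 - 262*l + 168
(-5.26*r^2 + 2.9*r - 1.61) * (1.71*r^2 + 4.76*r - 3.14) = -8.9946*r^4 - 20.0786*r^3 + 27.5673*r^2 - 16.7696*r + 5.0554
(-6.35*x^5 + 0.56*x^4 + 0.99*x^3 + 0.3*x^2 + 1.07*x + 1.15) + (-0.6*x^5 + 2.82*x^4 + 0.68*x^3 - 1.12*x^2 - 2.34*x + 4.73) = -6.95*x^5 + 3.38*x^4 + 1.67*x^3 - 0.82*x^2 - 1.27*x + 5.88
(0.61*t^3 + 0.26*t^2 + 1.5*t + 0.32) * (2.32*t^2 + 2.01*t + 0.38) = 1.4152*t^5 + 1.8293*t^4 + 4.2344*t^3 + 3.8562*t^2 + 1.2132*t + 0.1216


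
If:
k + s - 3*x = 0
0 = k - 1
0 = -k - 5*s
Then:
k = 1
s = -1/5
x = 4/15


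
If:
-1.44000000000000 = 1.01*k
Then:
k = -1.43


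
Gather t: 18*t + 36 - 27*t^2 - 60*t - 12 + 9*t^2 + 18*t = -18*t^2 - 24*t + 24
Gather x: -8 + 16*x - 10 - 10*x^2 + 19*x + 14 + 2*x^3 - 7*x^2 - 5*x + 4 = 2*x^3 - 17*x^2 + 30*x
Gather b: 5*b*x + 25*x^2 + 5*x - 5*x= 5*b*x + 25*x^2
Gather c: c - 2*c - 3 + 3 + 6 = 6 - c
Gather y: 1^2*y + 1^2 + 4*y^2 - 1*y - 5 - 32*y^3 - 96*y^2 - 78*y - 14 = -32*y^3 - 92*y^2 - 78*y - 18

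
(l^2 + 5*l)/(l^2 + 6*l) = (l + 5)/(l + 6)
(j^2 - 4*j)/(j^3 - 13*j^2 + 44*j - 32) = j/(j^2 - 9*j + 8)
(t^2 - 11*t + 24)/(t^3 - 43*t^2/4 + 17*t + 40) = 4*(t - 3)/(4*t^2 - 11*t - 20)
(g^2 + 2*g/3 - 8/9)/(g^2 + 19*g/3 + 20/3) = (g - 2/3)/(g + 5)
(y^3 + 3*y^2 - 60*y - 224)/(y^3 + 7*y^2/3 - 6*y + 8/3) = 3*(y^2 - y - 56)/(3*y^2 - 5*y + 2)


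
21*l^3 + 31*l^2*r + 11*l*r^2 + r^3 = (l + r)*(3*l + r)*(7*l + r)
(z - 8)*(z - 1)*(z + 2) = z^3 - 7*z^2 - 10*z + 16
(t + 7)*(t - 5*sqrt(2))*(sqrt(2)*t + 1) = sqrt(2)*t^3 - 9*t^2 + 7*sqrt(2)*t^2 - 63*t - 5*sqrt(2)*t - 35*sqrt(2)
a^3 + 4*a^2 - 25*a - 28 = (a - 4)*(a + 1)*(a + 7)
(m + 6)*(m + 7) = m^2 + 13*m + 42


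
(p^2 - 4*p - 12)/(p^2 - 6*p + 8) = (p^2 - 4*p - 12)/(p^2 - 6*p + 8)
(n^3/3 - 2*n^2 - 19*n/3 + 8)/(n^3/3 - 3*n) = (n^2 - 9*n + 8)/(n*(n - 3))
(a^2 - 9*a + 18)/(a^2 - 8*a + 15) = (a - 6)/(a - 5)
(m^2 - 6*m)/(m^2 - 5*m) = (m - 6)/(m - 5)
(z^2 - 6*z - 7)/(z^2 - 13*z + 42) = (z + 1)/(z - 6)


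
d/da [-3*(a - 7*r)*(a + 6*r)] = -6*a + 3*r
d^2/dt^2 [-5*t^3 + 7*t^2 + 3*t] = 14 - 30*t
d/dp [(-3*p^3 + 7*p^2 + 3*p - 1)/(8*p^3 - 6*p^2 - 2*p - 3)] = (-38*p^4 - 36*p^3 + 55*p^2 - 54*p - 11)/(64*p^6 - 96*p^5 + 4*p^4 - 24*p^3 + 40*p^2 + 12*p + 9)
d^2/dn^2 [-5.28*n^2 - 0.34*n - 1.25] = -10.5600000000000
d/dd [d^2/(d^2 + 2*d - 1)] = 2*d*(d - 1)/(d^4 + 4*d^3 + 2*d^2 - 4*d + 1)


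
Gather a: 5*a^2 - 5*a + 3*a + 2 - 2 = 5*a^2 - 2*a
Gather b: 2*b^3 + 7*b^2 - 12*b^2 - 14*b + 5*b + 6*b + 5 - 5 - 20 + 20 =2*b^3 - 5*b^2 - 3*b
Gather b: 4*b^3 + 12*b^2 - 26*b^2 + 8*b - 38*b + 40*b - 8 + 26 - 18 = 4*b^3 - 14*b^2 + 10*b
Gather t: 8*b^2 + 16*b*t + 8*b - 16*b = 8*b^2 + 16*b*t - 8*b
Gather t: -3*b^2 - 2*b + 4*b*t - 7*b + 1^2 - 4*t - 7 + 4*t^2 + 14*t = -3*b^2 - 9*b + 4*t^2 + t*(4*b + 10) - 6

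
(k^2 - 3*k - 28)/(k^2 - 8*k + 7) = (k + 4)/(k - 1)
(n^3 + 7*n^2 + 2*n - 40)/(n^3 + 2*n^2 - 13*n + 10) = (n + 4)/(n - 1)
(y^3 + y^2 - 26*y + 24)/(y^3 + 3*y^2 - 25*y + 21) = (y^2 + 2*y - 24)/(y^2 + 4*y - 21)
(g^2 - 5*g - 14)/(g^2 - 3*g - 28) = (g + 2)/(g + 4)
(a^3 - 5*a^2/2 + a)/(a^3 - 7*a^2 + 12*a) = (a^2 - 5*a/2 + 1)/(a^2 - 7*a + 12)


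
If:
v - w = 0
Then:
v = w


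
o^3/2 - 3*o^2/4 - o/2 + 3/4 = (o/2 + 1/2)*(o - 3/2)*(o - 1)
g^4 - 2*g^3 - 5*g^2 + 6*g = g*(g - 3)*(g - 1)*(g + 2)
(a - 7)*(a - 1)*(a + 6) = a^3 - 2*a^2 - 41*a + 42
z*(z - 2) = z^2 - 2*z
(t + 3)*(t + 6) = t^2 + 9*t + 18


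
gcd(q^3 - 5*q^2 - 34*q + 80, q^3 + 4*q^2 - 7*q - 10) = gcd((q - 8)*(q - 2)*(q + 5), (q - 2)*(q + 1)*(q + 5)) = q^2 + 3*q - 10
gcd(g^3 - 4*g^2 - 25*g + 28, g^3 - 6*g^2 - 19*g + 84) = g^2 - 3*g - 28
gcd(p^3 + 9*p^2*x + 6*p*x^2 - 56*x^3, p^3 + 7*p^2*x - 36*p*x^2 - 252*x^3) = p + 7*x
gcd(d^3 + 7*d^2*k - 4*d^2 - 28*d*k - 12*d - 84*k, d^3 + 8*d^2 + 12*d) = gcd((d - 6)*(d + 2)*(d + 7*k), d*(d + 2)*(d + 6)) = d + 2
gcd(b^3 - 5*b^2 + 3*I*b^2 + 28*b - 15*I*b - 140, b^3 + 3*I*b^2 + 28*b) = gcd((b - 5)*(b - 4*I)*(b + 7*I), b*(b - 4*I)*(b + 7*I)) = b^2 + 3*I*b + 28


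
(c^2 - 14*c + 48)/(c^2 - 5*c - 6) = (c - 8)/(c + 1)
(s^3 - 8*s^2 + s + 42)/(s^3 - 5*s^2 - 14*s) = (s - 3)/s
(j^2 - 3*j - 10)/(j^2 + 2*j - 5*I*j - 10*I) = (j - 5)/(j - 5*I)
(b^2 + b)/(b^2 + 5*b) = (b + 1)/(b + 5)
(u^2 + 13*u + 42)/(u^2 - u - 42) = (u + 7)/(u - 7)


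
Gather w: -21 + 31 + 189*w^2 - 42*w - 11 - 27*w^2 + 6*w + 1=162*w^2 - 36*w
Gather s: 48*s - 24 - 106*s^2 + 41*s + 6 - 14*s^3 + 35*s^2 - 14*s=-14*s^3 - 71*s^2 + 75*s - 18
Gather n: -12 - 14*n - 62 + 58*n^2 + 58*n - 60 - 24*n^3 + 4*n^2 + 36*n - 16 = -24*n^3 + 62*n^2 + 80*n - 150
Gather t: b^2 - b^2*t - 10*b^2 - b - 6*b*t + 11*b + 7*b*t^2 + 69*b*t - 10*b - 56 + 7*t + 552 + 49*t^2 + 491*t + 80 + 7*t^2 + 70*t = -9*b^2 + t^2*(7*b + 56) + t*(-b^2 + 63*b + 568) + 576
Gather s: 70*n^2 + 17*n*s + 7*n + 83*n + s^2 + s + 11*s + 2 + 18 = 70*n^2 + 90*n + s^2 + s*(17*n + 12) + 20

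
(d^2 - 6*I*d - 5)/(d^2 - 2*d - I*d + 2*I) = (d - 5*I)/(d - 2)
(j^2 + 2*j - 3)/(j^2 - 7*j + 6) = (j + 3)/(j - 6)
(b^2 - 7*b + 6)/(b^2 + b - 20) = (b^2 - 7*b + 6)/(b^2 + b - 20)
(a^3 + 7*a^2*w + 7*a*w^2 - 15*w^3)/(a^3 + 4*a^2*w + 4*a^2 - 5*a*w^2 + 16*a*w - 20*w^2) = (a + 3*w)/(a + 4)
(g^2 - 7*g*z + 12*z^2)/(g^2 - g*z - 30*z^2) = (-g^2 + 7*g*z - 12*z^2)/(-g^2 + g*z + 30*z^2)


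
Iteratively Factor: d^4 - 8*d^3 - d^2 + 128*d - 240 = (d - 3)*(d^3 - 5*d^2 - 16*d + 80) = (d - 3)*(d + 4)*(d^2 - 9*d + 20) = (d - 5)*(d - 3)*(d + 4)*(d - 4)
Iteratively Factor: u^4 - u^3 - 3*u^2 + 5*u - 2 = (u - 1)*(u^3 - 3*u + 2) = (u - 1)^2*(u^2 + u - 2) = (u - 1)^2*(u + 2)*(u - 1)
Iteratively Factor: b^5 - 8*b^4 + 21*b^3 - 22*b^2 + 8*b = (b - 1)*(b^4 - 7*b^3 + 14*b^2 - 8*b) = (b - 2)*(b - 1)*(b^3 - 5*b^2 + 4*b) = (b - 4)*(b - 2)*(b - 1)*(b^2 - b) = (b - 4)*(b - 2)*(b - 1)^2*(b)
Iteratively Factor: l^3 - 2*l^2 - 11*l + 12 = (l - 4)*(l^2 + 2*l - 3) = (l - 4)*(l + 3)*(l - 1)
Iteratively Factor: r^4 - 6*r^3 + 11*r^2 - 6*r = (r)*(r^3 - 6*r^2 + 11*r - 6) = r*(r - 3)*(r^2 - 3*r + 2) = r*(r - 3)*(r - 2)*(r - 1)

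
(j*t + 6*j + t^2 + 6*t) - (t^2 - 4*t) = j*t + 6*j + 10*t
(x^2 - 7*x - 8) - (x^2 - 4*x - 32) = 24 - 3*x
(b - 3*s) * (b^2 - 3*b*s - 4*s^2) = b^3 - 6*b^2*s + 5*b*s^2 + 12*s^3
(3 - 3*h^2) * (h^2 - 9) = -3*h^4 + 30*h^2 - 27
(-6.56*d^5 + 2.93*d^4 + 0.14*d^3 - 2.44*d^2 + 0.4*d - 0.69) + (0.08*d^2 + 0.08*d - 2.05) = -6.56*d^5 + 2.93*d^4 + 0.14*d^3 - 2.36*d^2 + 0.48*d - 2.74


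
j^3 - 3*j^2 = j^2*(j - 3)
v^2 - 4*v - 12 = (v - 6)*(v + 2)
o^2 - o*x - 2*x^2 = (o - 2*x)*(o + x)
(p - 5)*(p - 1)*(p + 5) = p^3 - p^2 - 25*p + 25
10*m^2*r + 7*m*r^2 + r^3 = r*(2*m + r)*(5*m + r)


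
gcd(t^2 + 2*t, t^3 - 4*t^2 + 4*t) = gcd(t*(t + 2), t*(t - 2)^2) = t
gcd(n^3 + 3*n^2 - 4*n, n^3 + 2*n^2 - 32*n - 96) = n + 4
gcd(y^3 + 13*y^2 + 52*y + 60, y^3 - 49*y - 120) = y + 5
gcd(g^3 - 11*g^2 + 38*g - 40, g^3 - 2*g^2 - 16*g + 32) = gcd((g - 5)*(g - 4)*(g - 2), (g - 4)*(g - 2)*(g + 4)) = g^2 - 6*g + 8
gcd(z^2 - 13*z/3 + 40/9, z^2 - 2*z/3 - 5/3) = z - 5/3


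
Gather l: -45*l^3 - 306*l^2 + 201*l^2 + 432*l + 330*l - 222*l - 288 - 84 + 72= -45*l^3 - 105*l^2 + 540*l - 300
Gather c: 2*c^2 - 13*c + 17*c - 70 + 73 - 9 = 2*c^2 + 4*c - 6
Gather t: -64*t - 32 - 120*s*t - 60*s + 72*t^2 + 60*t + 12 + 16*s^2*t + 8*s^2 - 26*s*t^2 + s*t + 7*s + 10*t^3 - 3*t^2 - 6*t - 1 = 8*s^2 - 53*s + 10*t^3 + t^2*(69 - 26*s) + t*(16*s^2 - 119*s - 10) - 21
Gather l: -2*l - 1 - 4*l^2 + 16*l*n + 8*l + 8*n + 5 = -4*l^2 + l*(16*n + 6) + 8*n + 4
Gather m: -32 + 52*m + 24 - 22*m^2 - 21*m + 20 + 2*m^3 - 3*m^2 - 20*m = 2*m^3 - 25*m^2 + 11*m + 12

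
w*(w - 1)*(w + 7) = w^3 + 6*w^2 - 7*w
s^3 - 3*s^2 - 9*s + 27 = (s - 3)^2*(s + 3)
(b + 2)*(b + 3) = b^2 + 5*b + 6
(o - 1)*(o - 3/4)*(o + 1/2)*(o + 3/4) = o^4 - o^3/2 - 17*o^2/16 + 9*o/32 + 9/32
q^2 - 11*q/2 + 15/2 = (q - 3)*(q - 5/2)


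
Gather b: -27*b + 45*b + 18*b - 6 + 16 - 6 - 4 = 36*b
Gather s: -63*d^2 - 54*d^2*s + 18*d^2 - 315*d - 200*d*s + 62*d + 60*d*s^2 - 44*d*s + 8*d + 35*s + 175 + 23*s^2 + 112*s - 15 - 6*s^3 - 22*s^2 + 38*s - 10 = -45*d^2 - 245*d - 6*s^3 + s^2*(60*d + 1) + s*(-54*d^2 - 244*d + 185) + 150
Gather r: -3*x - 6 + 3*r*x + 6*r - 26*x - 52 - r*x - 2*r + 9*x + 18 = r*(2*x + 4) - 20*x - 40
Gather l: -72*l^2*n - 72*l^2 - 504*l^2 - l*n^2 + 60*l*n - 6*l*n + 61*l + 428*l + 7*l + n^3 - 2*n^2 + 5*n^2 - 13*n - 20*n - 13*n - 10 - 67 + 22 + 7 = l^2*(-72*n - 576) + l*(-n^2 + 54*n + 496) + n^3 + 3*n^2 - 46*n - 48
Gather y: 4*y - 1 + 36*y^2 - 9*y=36*y^2 - 5*y - 1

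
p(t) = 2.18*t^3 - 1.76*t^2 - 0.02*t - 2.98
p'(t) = 6.54*t^2 - 3.52*t - 0.02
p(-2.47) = -46.52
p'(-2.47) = 48.57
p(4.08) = 115.70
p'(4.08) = 94.49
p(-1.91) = -24.55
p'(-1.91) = 30.56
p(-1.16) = -8.73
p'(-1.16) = 12.86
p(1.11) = -2.19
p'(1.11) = 4.13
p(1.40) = -0.48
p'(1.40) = 7.87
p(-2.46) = -46.04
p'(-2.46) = 48.22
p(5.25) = 263.86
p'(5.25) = 161.76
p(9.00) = 1443.50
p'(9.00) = 498.04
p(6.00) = 404.42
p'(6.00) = 214.30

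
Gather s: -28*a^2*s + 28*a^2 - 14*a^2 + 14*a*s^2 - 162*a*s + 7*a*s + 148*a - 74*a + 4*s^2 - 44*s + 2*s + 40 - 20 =14*a^2 + 74*a + s^2*(14*a + 4) + s*(-28*a^2 - 155*a - 42) + 20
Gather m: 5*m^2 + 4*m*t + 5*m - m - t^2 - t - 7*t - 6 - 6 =5*m^2 + m*(4*t + 4) - t^2 - 8*t - 12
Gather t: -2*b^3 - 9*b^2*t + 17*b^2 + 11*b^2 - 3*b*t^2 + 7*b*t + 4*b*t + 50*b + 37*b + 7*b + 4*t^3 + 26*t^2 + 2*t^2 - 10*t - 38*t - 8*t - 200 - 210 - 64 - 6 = -2*b^3 + 28*b^2 + 94*b + 4*t^3 + t^2*(28 - 3*b) + t*(-9*b^2 + 11*b - 56) - 480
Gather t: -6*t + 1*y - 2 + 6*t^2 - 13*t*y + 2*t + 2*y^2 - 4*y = 6*t^2 + t*(-13*y - 4) + 2*y^2 - 3*y - 2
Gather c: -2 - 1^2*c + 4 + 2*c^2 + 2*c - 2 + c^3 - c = c^3 + 2*c^2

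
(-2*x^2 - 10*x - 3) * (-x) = 2*x^3 + 10*x^2 + 3*x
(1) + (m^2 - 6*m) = m^2 - 6*m + 1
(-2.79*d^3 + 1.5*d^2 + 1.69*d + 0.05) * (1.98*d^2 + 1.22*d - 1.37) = -5.5242*d^5 - 0.4338*d^4 + 8.9985*d^3 + 0.1058*d^2 - 2.2543*d - 0.0685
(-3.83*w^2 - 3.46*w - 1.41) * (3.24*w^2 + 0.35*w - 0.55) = -12.4092*w^4 - 12.5509*w^3 - 3.6729*w^2 + 1.4095*w + 0.7755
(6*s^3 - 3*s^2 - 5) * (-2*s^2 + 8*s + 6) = -12*s^5 + 54*s^4 + 12*s^3 - 8*s^2 - 40*s - 30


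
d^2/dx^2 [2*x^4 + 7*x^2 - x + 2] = 24*x^2 + 14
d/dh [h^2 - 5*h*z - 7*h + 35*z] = 2*h - 5*z - 7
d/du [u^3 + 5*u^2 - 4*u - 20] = 3*u^2 + 10*u - 4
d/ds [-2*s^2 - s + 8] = -4*s - 1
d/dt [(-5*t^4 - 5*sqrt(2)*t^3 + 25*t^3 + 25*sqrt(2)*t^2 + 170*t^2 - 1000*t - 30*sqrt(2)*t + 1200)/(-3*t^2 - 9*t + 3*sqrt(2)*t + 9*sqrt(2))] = 10*(t^5 - sqrt(2)*t^4 + 2*t^4 - 17*t^3 + 2*sqrt(2)*t^3 - 155*t^2 + 29*sqrt(2)*t^2 + 102*sqrt(2)*t + 270*t - 420*sqrt(2) + 342)/(3*(t^4 - 2*sqrt(2)*t^3 + 6*t^3 - 12*sqrt(2)*t^2 + 11*t^2 - 18*sqrt(2)*t + 12*t + 18))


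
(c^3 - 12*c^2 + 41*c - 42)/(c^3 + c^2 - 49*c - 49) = (c^2 - 5*c + 6)/(c^2 + 8*c + 7)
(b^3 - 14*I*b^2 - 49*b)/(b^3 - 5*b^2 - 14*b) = (-b^2 + 14*I*b + 49)/(-b^2 + 5*b + 14)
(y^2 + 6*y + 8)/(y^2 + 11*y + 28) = (y + 2)/(y + 7)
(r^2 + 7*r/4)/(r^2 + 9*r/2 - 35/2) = r*(4*r + 7)/(2*(2*r^2 + 9*r - 35))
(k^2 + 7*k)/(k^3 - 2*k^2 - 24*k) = (k + 7)/(k^2 - 2*k - 24)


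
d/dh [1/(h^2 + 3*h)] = (-2*h - 3)/(h^2*(h + 3)^2)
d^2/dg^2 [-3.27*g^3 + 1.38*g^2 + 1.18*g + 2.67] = 2.76 - 19.62*g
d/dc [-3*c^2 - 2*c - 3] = -6*c - 2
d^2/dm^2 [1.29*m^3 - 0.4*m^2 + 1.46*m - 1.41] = 7.74*m - 0.8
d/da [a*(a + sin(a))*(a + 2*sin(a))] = 3*a^2*cos(a) + 3*a^2 + 6*a*sin(a) + 2*a*sin(2*a) + 2*sin(a)^2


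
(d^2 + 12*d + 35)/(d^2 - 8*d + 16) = (d^2 + 12*d + 35)/(d^2 - 8*d + 16)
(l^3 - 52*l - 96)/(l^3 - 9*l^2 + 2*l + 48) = (l + 6)/(l - 3)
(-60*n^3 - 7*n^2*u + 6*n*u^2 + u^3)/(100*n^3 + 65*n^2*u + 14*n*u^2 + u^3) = (-3*n + u)/(5*n + u)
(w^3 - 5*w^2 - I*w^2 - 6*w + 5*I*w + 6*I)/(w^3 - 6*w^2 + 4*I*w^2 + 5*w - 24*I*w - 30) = (w + 1)/(w + 5*I)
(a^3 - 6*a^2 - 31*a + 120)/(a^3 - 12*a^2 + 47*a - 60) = (a^2 - 3*a - 40)/(a^2 - 9*a + 20)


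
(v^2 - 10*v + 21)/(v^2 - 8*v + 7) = (v - 3)/(v - 1)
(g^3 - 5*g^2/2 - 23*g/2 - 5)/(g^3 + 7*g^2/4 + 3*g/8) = 4*(2*g^3 - 5*g^2 - 23*g - 10)/(g*(8*g^2 + 14*g + 3))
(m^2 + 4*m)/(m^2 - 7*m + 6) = m*(m + 4)/(m^2 - 7*m + 6)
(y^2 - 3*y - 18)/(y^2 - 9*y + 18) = (y + 3)/(y - 3)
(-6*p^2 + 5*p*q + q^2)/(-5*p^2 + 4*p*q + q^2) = (6*p + q)/(5*p + q)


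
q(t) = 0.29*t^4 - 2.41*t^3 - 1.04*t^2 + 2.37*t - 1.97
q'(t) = 1.16*t^3 - 7.23*t^2 - 2.08*t + 2.37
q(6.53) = -174.60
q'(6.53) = 3.49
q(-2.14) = 17.90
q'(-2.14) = -37.66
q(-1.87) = 9.27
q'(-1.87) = -26.61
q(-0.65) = -3.24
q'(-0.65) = 0.35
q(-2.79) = 53.23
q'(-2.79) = -73.30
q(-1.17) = -1.76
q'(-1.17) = -6.95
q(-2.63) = 42.32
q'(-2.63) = -63.27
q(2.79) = -38.22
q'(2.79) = -34.52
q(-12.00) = 9997.75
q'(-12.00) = -3018.27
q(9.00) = 80.92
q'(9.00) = 243.66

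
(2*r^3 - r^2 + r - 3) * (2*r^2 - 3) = 4*r^5 - 2*r^4 - 4*r^3 - 3*r^2 - 3*r + 9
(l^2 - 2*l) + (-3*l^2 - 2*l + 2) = -2*l^2 - 4*l + 2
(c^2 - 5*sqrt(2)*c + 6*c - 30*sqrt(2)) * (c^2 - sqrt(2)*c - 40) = c^4 - 6*sqrt(2)*c^3 + 6*c^3 - 36*sqrt(2)*c^2 - 30*c^2 - 180*c + 200*sqrt(2)*c + 1200*sqrt(2)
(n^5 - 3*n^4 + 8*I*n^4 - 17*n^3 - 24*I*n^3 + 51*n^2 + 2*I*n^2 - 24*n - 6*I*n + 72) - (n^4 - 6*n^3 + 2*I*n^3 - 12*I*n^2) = n^5 - 4*n^4 + 8*I*n^4 - 11*n^3 - 26*I*n^3 + 51*n^2 + 14*I*n^2 - 24*n - 6*I*n + 72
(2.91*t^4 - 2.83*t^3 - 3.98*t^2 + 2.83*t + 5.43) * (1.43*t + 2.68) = 4.1613*t^5 + 3.7519*t^4 - 13.2758*t^3 - 6.6195*t^2 + 15.3493*t + 14.5524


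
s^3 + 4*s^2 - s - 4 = (s - 1)*(s + 1)*(s + 4)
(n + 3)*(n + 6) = n^2 + 9*n + 18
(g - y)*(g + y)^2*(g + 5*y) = g^4 + 6*g^3*y + 4*g^2*y^2 - 6*g*y^3 - 5*y^4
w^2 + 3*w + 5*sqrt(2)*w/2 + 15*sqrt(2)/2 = (w + 3)*(w + 5*sqrt(2)/2)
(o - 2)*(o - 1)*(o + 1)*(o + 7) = o^4 + 5*o^3 - 15*o^2 - 5*o + 14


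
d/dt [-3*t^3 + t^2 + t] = -9*t^2 + 2*t + 1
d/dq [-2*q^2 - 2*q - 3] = -4*q - 2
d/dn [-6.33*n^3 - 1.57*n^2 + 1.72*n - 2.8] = -18.99*n^2 - 3.14*n + 1.72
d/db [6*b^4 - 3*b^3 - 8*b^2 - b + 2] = 24*b^3 - 9*b^2 - 16*b - 1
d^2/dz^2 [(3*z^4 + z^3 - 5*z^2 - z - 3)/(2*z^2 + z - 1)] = 6*(4*z^6 + 6*z^5 - 3*z^4 - 5*z^3 - 17*z^2 - 7*z - 5)/(8*z^6 + 12*z^5 - 6*z^4 - 11*z^3 + 3*z^2 + 3*z - 1)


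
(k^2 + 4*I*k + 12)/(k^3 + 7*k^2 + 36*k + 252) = (k - 2*I)/(k^2 + k*(7 - 6*I) - 42*I)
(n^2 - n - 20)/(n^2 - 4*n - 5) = (n + 4)/(n + 1)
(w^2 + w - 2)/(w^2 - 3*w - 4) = (-w^2 - w + 2)/(-w^2 + 3*w + 4)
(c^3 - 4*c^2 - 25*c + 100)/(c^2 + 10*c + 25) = (c^2 - 9*c + 20)/(c + 5)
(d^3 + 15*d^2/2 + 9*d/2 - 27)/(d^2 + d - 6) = (d^2 + 9*d/2 - 9)/(d - 2)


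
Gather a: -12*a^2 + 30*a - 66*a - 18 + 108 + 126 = -12*a^2 - 36*a + 216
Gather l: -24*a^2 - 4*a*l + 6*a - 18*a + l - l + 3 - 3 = -24*a^2 - 4*a*l - 12*a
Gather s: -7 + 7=0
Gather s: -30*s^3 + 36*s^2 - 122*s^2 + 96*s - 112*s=-30*s^3 - 86*s^2 - 16*s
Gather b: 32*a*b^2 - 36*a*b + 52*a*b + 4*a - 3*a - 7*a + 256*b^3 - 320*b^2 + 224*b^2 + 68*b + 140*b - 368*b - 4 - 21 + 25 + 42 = -6*a + 256*b^3 + b^2*(32*a - 96) + b*(16*a - 160) + 42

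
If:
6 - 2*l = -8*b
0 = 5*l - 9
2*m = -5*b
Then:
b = -3/10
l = 9/5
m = 3/4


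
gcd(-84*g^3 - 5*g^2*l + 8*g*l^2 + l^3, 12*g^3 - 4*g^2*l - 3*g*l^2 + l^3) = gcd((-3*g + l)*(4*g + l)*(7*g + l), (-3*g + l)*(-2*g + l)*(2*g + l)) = 3*g - l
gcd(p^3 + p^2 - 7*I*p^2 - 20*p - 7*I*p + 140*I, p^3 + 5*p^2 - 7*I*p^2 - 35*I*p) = p^2 + p*(5 - 7*I) - 35*I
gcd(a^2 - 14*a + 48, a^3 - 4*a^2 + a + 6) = 1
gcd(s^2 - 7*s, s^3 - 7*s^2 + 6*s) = s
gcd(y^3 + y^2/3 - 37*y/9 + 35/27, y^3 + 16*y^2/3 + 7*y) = y + 7/3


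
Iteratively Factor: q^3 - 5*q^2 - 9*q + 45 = (q + 3)*(q^2 - 8*q + 15) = (q - 3)*(q + 3)*(q - 5)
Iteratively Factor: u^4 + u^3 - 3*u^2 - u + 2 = (u + 1)*(u^3 - 3*u + 2) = (u - 1)*(u + 1)*(u^2 + u - 2) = (u - 1)*(u + 1)*(u + 2)*(u - 1)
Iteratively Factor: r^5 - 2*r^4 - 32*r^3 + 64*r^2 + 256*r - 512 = (r - 4)*(r^4 + 2*r^3 - 24*r^2 - 32*r + 128) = (r - 4)*(r + 4)*(r^3 - 2*r^2 - 16*r + 32) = (r - 4)*(r - 2)*(r + 4)*(r^2 - 16) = (r - 4)*(r - 2)*(r + 4)^2*(r - 4)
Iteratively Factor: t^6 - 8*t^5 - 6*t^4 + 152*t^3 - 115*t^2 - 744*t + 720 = (t + 3)*(t^5 - 11*t^4 + 27*t^3 + 71*t^2 - 328*t + 240) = (t - 4)*(t + 3)*(t^4 - 7*t^3 - t^2 + 67*t - 60) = (t - 4)*(t + 3)^2*(t^3 - 10*t^2 + 29*t - 20) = (t - 5)*(t - 4)*(t + 3)^2*(t^2 - 5*t + 4) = (t - 5)*(t - 4)*(t - 1)*(t + 3)^2*(t - 4)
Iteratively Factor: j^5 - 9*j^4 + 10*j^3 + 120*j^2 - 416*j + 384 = (j - 4)*(j^4 - 5*j^3 - 10*j^2 + 80*j - 96) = (j - 4)*(j - 2)*(j^3 - 3*j^2 - 16*j + 48) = (j - 4)*(j - 3)*(j - 2)*(j^2 - 16) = (j - 4)*(j - 3)*(j - 2)*(j + 4)*(j - 4)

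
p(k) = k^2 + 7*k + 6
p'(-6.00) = -5.00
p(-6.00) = 0.00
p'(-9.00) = -11.00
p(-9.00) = 24.00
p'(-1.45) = 4.10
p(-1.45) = -2.05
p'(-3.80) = -0.60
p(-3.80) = -6.16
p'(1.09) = 9.18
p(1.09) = 14.82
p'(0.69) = 8.38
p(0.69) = 11.31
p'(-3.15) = 0.70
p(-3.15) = -6.13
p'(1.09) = 9.18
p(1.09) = 14.82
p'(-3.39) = 0.22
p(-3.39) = -6.24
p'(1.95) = 10.90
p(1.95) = 23.45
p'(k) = 2*k + 7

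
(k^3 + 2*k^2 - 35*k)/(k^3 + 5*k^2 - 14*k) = (k - 5)/(k - 2)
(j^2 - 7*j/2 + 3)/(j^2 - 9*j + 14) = (j - 3/2)/(j - 7)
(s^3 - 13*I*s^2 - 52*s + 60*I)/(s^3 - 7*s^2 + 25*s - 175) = (s^2 - 8*I*s - 12)/(s^2 + s*(-7 + 5*I) - 35*I)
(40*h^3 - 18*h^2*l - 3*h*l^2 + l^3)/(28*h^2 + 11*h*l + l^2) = (10*h^2 - 7*h*l + l^2)/(7*h + l)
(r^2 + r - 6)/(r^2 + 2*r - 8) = (r + 3)/(r + 4)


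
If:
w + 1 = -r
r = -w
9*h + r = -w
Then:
No Solution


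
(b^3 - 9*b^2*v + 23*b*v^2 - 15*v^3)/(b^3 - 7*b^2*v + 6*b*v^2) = (-b^2 + 8*b*v - 15*v^2)/(b*(-b + 6*v))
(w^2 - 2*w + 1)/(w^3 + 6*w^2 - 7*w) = (w - 1)/(w*(w + 7))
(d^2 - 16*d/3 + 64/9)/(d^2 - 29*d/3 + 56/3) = (d - 8/3)/(d - 7)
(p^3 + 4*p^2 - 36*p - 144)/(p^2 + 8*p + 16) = (p^2 - 36)/(p + 4)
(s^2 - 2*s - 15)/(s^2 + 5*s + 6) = (s - 5)/(s + 2)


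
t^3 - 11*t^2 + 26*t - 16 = (t - 8)*(t - 2)*(t - 1)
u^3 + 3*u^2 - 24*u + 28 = (u - 2)^2*(u + 7)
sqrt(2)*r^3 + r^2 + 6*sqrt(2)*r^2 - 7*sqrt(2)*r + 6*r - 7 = (r - 1)*(r + 7)*(sqrt(2)*r + 1)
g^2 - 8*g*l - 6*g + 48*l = (g - 6)*(g - 8*l)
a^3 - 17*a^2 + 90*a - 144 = (a - 8)*(a - 6)*(a - 3)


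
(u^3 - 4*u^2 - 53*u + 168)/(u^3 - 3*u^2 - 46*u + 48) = (u^2 + 4*u - 21)/(u^2 + 5*u - 6)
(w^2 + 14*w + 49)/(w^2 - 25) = (w^2 + 14*w + 49)/(w^2 - 25)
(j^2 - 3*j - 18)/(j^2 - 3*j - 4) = (-j^2 + 3*j + 18)/(-j^2 + 3*j + 4)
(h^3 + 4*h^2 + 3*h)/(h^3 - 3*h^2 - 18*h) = (h + 1)/(h - 6)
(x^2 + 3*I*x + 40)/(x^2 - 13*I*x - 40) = (x + 8*I)/(x - 8*I)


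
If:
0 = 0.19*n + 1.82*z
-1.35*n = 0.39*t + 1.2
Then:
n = -9.57894736842105*z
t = 33.1578947368421*z - 3.07692307692308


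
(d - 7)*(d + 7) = d^2 - 49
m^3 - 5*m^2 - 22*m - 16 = (m - 8)*(m + 1)*(m + 2)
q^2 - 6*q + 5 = (q - 5)*(q - 1)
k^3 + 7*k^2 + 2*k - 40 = (k - 2)*(k + 4)*(k + 5)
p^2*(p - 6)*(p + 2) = p^4 - 4*p^3 - 12*p^2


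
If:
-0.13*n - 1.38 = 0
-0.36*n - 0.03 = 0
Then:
No Solution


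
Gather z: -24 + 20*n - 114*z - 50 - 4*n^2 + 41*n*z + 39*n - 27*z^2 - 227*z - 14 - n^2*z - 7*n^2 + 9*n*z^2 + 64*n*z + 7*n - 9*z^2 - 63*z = -11*n^2 + 66*n + z^2*(9*n - 36) + z*(-n^2 + 105*n - 404) - 88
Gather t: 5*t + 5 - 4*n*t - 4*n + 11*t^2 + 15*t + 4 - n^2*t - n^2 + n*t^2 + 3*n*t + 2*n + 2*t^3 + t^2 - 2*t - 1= -n^2 - 2*n + 2*t^3 + t^2*(n + 12) + t*(-n^2 - n + 18) + 8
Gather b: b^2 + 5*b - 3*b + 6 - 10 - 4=b^2 + 2*b - 8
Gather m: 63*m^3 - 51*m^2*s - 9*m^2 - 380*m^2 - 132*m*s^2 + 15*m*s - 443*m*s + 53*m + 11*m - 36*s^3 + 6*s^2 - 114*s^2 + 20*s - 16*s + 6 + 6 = 63*m^3 + m^2*(-51*s - 389) + m*(-132*s^2 - 428*s + 64) - 36*s^3 - 108*s^2 + 4*s + 12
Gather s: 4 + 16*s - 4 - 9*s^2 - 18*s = -9*s^2 - 2*s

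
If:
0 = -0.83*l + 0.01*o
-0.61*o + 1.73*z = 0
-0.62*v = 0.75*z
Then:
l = 0.0341694647442228*z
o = 2.83606557377049*z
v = -1.20967741935484*z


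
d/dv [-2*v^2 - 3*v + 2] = -4*v - 3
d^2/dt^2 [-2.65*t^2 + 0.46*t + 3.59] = -5.30000000000000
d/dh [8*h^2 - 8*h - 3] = 16*h - 8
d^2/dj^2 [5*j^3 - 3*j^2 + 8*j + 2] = 30*j - 6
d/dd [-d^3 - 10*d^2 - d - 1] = -3*d^2 - 20*d - 1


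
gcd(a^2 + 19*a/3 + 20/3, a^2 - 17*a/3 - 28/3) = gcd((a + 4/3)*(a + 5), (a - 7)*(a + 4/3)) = a + 4/3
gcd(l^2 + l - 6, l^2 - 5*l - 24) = l + 3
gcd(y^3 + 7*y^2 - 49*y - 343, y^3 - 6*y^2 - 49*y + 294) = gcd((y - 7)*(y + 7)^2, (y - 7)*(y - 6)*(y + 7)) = y^2 - 49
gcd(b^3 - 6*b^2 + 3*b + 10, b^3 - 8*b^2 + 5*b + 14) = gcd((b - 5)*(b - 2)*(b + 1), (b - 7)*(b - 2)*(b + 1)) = b^2 - b - 2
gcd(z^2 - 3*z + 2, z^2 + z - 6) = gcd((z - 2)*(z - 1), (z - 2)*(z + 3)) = z - 2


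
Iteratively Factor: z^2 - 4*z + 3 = (z - 3)*(z - 1)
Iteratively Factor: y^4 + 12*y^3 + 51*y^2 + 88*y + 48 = (y + 1)*(y^3 + 11*y^2 + 40*y + 48) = (y + 1)*(y + 4)*(y^2 + 7*y + 12) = (y + 1)*(y + 3)*(y + 4)*(y + 4)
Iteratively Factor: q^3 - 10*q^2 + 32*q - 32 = (q - 2)*(q^2 - 8*q + 16) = (q - 4)*(q - 2)*(q - 4)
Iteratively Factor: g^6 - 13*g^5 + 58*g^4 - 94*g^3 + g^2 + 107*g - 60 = (g - 3)*(g^5 - 10*g^4 + 28*g^3 - 10*g^2 - 29*g + 20) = (g - 3)*(g + 1)*(g^4 - 11*g^3 + 39*g^2 - 49*g + 20) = (g - 3)*(g - 1)*(g + 1)*(g^3 - 10*g^2 + 29*g - 20) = (g - 4)*(g - 3)*(g - 1)*(g + 1)*(g^2 - 6*g + 5) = (g - 5)*(g - 4)*(g - 3)*(g - 1)*(g + 1)*(g - 1)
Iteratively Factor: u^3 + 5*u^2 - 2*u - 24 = (u + 3)*(u^2 + 2*u - 8) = (u + 3)*(u + 4)*(u - 2)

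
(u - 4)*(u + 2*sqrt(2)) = u^2 - 4*u + 2*sqrt(2)*u - 8*sqrt(2)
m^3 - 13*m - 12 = (m - 4)*(m + 1)*(m + 3)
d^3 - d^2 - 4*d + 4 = (d - 2)*(d - 1)*(d + 2)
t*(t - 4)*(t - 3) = t^3 - 7*t^2 + 12*t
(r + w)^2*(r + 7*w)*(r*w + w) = r^4*w + 9*r^3*w^2 + r^3*w + 15*r^2*w^3 + 9*r^2*w^2 + 7*r*w^4 + 15*r*w^3 + 7*w^4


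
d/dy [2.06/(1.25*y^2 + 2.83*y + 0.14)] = (-5.15*y - 5.8298)/(1.25*y^2 + 2.83*y + 0.14)^2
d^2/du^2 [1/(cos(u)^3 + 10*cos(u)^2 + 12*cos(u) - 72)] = (-18*sin(u)^4 + 164*sin(u)^2 - 19*cos(u) - cos(3*u) - 50)/(2*(cos(u) - 2)^3*(cos(u) + 6)^4)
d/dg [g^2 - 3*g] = 2*g - 3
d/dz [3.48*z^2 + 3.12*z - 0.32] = 6.96*z + 3.12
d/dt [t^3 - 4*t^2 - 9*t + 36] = 3*t^2 - 8*t - 9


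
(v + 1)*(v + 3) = v^2 + 4*v + 3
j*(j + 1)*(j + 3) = j^3 + 4*j^2 + 3*j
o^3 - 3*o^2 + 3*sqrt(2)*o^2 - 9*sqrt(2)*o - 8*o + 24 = (o - 3)*(o - sqrt(2))*(o + 4*sqrt(2))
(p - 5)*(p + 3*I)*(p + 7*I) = p^3 - 5*p^2 + 10*I*p^2 - 21*p - 50*I*p + 105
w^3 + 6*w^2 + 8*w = w*(w + 2)*(w + 4)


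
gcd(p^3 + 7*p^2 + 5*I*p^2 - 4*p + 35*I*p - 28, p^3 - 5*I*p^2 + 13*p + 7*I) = p + I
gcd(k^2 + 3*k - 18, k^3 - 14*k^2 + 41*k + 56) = 1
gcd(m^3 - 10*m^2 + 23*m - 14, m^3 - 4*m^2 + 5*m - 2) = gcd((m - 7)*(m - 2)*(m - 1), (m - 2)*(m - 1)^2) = m^2 - 3*m + 2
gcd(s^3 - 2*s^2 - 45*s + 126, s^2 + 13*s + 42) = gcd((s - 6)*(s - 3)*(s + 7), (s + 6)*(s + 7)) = s + 7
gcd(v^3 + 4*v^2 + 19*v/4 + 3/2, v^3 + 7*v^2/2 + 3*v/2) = v + 1/2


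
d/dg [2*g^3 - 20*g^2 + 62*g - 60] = 6*g^2 - 40*g + 62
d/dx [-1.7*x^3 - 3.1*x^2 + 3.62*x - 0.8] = -5.1*x^2 - 6.2*x + 3.62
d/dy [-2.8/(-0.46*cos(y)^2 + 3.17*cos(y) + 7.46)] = (2.576*cos(y) - 8.876)*sin(y)/(-0.46*cos(y)^2 + 3.17*cos(y) + 7.46)^2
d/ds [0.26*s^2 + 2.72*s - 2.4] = 0.52*s + 2.72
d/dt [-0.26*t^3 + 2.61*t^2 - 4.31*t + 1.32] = -0.78*t^2 + 5.22*t - 4.31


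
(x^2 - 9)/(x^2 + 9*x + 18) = (x - 3)/(x + 6)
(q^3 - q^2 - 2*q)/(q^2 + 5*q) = (q^2 - q - 2)/(q + 5)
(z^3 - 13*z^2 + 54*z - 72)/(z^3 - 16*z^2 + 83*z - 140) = (z^2 - 9*z + 18)/(z^2 - 12*z + 35)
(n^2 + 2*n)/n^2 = (n + 2)/n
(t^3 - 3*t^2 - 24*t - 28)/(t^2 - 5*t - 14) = t + 2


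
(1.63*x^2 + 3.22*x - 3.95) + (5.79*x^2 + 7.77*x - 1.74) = 7.42*x^2 + 10.99*x - 5.69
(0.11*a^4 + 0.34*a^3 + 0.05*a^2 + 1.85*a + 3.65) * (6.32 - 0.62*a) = -0.0682*a^5 + 0.4844*a^4 + 2.1178*a^3 - 0.831*a^2 + 9.429*a + 23.068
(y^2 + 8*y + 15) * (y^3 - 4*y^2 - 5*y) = y^5 + 4*y^4 - 22*y^3 - 100*y^2 - 75*y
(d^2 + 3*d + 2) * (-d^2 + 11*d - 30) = -d^4 + 8*d^3 + d^2 - 68*d - 60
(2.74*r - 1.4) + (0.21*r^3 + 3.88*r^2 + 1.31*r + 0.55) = 0.21*r^3 + 3.88*r^2 + 4.05*r - 0.85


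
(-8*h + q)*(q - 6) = -8*h*q + 48*h + q^2 - 6*q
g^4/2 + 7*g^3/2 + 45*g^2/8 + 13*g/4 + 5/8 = (g/2 + 1/2)*(g + 1/2)^2*(g + 5)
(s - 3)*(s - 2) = s^2 - 5*s + 6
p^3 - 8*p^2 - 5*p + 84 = (p - 7)*(p - 4)*(p + 3)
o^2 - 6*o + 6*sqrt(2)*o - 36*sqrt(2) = (o - 6)*(o + 6*sqrt(2))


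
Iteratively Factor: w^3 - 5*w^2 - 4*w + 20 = (w + 2)*(w^2 - 7*w + 10) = (w - 2)*(w + 2)*(w - 5)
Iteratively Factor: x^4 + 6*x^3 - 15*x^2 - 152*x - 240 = (x + 4)*(x^3 + 2*x^2 - 23*x - 60) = (x - 5)*(x + 4)*(x^2 + 7*x + 12) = (x - 5)*(x + 4)^2*(x + 3)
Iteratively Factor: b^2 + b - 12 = (b + 4)*(b - 3)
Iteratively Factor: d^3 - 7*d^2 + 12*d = (d)*(d^2 - 7*d + 12) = d*(d - 3)*(d - 4)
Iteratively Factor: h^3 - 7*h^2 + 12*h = (h)*(h^2 - 7*h + 12) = h*(h - 3)*(h - 4)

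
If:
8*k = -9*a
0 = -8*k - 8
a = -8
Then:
No Solution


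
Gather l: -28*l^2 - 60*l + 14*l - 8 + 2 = -28*l^2 - 46*l - 6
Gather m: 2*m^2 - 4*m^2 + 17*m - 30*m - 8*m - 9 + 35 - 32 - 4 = -2*m^2 - 21*m - 10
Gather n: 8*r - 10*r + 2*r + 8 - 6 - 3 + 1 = 0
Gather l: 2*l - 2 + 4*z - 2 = 2*l + 4*z - 4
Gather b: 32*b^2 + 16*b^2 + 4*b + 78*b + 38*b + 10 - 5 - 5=48*b^2 + 120*b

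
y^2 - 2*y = y*(y - 2)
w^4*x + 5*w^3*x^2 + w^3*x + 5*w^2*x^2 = w^2*(w + 5*x)*(w*x + x)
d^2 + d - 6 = (d - 2)*(d + 3)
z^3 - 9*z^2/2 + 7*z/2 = z*(z - 7/2)*(z - 1)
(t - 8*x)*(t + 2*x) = t^2 - 6*t*x - 16*x^2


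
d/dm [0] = 0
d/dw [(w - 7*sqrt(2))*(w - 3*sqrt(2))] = 2*w - 10*sqrt(2)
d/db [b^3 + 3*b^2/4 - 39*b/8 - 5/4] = 3*b^2 + 3*b/2 - 39/8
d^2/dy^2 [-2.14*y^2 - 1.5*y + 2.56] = -4.28000000000000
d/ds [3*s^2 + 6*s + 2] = 6*s + 6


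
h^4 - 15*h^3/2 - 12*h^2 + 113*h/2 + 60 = (h - 8)*(h - 3)*(h + 1)*(h + 5/2)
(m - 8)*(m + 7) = m^2 - m - 56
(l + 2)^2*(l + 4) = l^3 + 8*l^2 + 20*l + 16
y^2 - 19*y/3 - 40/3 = (y - 8)*(y + 5/3)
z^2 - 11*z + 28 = (z - 7)*(z - 4)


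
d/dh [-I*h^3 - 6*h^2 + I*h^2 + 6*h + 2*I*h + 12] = -3*I*h^2 + 2*h*(-6 + I) + 6 + 2*I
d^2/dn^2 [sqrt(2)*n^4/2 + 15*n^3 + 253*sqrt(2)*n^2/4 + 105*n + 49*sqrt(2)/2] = 6*sqrt(2)*n^2 + 90*n + 253*sqrt(2)/2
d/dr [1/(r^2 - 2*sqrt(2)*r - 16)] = 2*(-r + sqrt(2))/(-r^2 + 2*sqrt(2)*r + 16)^2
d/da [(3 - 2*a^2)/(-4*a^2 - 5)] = 44*a/(4*a^2 + 5)^2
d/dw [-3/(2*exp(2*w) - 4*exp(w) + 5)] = 12*(exp(w) - 1)*exp(w)/(2*exp(2*w) - 4*exp(w) + 5)^2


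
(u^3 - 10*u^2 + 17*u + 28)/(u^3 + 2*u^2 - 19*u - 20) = (u - 7)/(u + 5)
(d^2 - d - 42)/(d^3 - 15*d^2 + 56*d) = (d + 6)/(d*(d - 8))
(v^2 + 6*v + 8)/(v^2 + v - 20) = (v^2 + 6*v + 8)/(v^2 + v - 20)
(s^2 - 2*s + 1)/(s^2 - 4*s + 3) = (s - 1)/(s - 3)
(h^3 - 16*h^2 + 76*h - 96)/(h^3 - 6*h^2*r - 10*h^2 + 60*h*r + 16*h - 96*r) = (6 - h)/(-h + 6*r)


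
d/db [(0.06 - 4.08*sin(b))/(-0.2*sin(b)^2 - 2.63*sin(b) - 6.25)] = (-0.816*sin(b)^2 + 0.0239999999999991*sin(b) + 25.6578)*cos(b)/(0.04*sin(b)^4 + 1.052*sin(b)^3 + 9.4169*sin(b)^2 + 32.875*sin(b) + 39.0625)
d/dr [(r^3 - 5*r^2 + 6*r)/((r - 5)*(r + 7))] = (r^4 + 4*r^3 - 121*r^2 + 350*r - 210)/(r^4 + 4*r^3 - 66*r^2 - 140*r + 1225)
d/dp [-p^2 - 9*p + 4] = -2*p - 9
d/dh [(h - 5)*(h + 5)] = 2*h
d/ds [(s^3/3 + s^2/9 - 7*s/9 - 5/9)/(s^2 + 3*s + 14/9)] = (27*s^4 + 162*s^3 + 216*s^2 + 118*s + 37)/(81*s^4 + 486*s^3 + 981*s^2 + 756*s + 196)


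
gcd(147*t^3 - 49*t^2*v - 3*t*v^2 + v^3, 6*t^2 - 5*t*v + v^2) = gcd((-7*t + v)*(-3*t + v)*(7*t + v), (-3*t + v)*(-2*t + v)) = 3*t - v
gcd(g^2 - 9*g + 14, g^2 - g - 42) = g - 7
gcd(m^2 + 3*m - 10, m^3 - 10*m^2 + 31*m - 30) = m - 2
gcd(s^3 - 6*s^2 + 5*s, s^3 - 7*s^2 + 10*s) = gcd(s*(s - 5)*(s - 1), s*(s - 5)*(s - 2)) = s^2 - 5*s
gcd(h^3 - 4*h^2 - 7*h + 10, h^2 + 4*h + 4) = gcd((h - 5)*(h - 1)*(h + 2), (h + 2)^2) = h + 2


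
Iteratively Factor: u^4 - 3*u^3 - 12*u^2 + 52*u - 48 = (u - 3)*(u^3 - 12*u + 16) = (u - 3)*(u - 2)*(u^2 + 2*u - 8) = (u - 3)*(u - 2)^2*(u + 4)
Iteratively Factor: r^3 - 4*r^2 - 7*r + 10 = (r + 2)*(r^2 - 6*r + 5) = (r - 5)*(r + 2)*(r - 1)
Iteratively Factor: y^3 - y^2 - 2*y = (y)*(y^2 - y - 2) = y*(y - 2)*(y + 1)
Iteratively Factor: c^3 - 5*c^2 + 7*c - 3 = (c - 1)*(c^2 - 4*c + 3) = (c - 3)*(c - 1)*(c - 1)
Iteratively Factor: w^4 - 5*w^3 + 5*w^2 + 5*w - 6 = (w - 3)*(w^3 - 2*w^2 - w + 2) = (w - 3)*(w - 2)*(w^2 - 1) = (w - 3)*(w - 2)*(w - 1)*(w + 1)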